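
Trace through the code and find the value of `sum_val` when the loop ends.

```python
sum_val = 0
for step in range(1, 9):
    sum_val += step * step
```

Let's trace through this code step by step.

Initialize: sum_val = 0
Entering loop: for step in range(1, 9):
After iteration 1: step = 1, sum_val = 1
After iteration 2: step = 2, sum_val = 5
After iteration 3: step = 3, sum_val = 14
After iteration 4: step = 4, sum_val = 30
After iteration 5: step = 5, sum_val = 55
After iteration 6: step = 6, sum_val = 91
After iteration 7: step = 7, sum_val = 140
After iteration 8: step = 8, sum_val = 204
Loop ends.

Final answer: 204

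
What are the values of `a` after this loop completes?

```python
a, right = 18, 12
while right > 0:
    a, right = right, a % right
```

Let's trace through this code step by step.

Initialize: a = 18
Initialize: right = 12
Entering loop: while right > 0:
After iteration 1: a = 12, right = 6
After iteration 2: a = 6, right = 0
Loop ends.

Final answer: 6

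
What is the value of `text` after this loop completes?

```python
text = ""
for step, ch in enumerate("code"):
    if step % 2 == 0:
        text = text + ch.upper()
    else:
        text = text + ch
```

Let's trace through this code step by step.

Initialize: text = ''
Entering loop: for step, ch in enumerate("code"):
After iteration 1: step = 0, ch = 'c', text = 'C'
After iteration 2: step = 1, ch = 'o', text = 'Co'
After iteration 3: step = 2, ch = 'd', text = 'CoD'
After iteration 4: step = 3, ch = 'e', text = 'CoDe'
Loop ends.

Final answer: 'CoDe'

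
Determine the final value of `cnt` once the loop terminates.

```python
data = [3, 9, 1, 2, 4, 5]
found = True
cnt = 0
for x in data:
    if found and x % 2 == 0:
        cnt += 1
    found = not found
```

Let's trace through this code step by step.

Initialize: data = [3, 9, 1, 2, 4, 5]
Initialize: found = True
Initialize: cnt = 0
Entering loop: for x in data:
After iteration 1: x = 3, found = False, cnt = 0
After iteration 2: x = 9, found = True, cnt = 0
After iteration 3: x = 1, found = False, cnt = 0
After iteration 4: x = 2, found = True, cnt = 0
After iteration 5: x = 4, found = False, cnt = 1
After iteration 6: x = 5, found = True, cnt = 1
Loop ends.

Final answer: 1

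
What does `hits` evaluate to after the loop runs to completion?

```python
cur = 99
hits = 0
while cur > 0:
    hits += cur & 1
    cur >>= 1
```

Let's trace through this code step by step.

Initialize: cur = 99
Initialize: hits = 0
Entering loop: while cur > 0:
After iteration 1: cur = 49, hits = 1
After iteration 2: cur = 24, hits = 2
After iteration 3: cur = 12, hits = 2
After iteration 4: cur = 6, hits = 2
After iteration 5: cur = 3, hits = 2
After iteration 6: cur = 1, hits = 3
After iteration 7: cur = 0, hits = 4
Loop ends.

Final answer: 4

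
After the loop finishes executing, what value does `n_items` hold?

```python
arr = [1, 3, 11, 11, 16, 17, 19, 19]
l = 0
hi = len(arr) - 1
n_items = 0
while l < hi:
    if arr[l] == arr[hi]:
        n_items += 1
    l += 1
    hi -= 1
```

Let's trace through this code step by step.

Initialize: arr = [1, 3, 11, 11, 16, 17, 19, 19]
Initialize: l = 0
Initialize: hi = 7
Initialize: n_items = 0
Entering loop: while l < hi:
After iteration 1: l = 1, hi = 6, n_items = 0
After iteration 2: l = 2, hi = 5, n_items = 0
After iteration 3: l = 3, hi = 4, n_items = 0
After iteration 4: l = 4, hi = 3, n_items = 0
Loop ends.

Final answer: 0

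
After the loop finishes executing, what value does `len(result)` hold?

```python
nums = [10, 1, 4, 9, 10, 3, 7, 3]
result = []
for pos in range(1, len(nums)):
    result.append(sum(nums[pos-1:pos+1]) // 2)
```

Let's trace through this code step by step.

Initialize: nums = [10, 1, 4, 9, 10, 3, 7, 3]
Initialize: result = []
Entering loop: for pos in range(1, len(nums)):
After iteration 1: pos = 1, result = [5]
After iteration 2: pos = 2, result = [5, 2]
After iteration 3: pos = 3, result = [5, 2, 6]
After iteration 4: pos = 4, result = [5, 2, 6, 9]
After iteration 5: pos = 5, result = [5, 2, 6, 9, 6]
After iteration 6: pos = 6, result = [5, 2, 6, 9, 6, 5]
After iteration 7: pos = 7, result = [5, 2, 6, 9, 6, 5, 5]
Loop ends.
len(result) = 7

Final answer: 7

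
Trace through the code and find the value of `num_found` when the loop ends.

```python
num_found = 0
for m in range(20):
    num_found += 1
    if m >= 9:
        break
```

Let's trace through this code step by step.

Initialize: num_found = 0
Entering loop: for m in range(20):
After iteration 1: m = 0, num_found = 1
After iteration 2: m = 1, num_found = 2
After iteration 3: m = 2, num_found = 3
After iteration 4: m = 3, num_found = 4
After iteration 5: m = 4, num_found = 5
After iteration 6: m = 5, num_found = 6
After iteration 7: m = 6, num_found = 7
After iteration 8: m = 7, num_found = 8
After iteration 9: m = 8, num_found = 9
After iteration 10: m = 9, num_found = 10
Loop ends.

Final answer: 10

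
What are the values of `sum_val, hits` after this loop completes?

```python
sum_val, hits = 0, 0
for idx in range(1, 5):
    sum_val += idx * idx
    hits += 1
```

Let's trace through this code step by step.

Initialize: sum_val = 0
Initialize: hits = 0
Entering loop: for idx in range(1, 5):
After iteration 1: idx = 1, sum_val = 1, hits = 1
After iteration 2: idx = 2, sum_val = 5, hits = 2
After iteration 3: idx = 3, sum_val = 14, hits = 3
After iteration 4: idx = 4, sum_val = 30, hits = 4
Loop ends.

Final answer: 30, 4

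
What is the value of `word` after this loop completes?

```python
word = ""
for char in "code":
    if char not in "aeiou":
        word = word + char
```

Let's trace through this code step by step.

Initialize: word = ''
Entering loop: for char in "code":
After iteration 1: char = 'c', word = 'c'
After iteration 2: char = 'o', word = 'c'
After iteration 3: char = 'd', word = 'cd'
After iteration 4: char = 'e', word = 'cd'
Loop ends.

Final answer: 'cd'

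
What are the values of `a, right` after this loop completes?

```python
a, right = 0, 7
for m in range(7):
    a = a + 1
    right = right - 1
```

Let's trace through this code step by step.

Initialize: a = 0
Initialize: right = 7
Entering loop: for m in range(7):
After iteration 1: m = 0, a = 1, right = 6
After iteration 2: m = 1, a = 2, right = 5
After iteration 3: m = 2, a = 3, right = 4
After iteration 4: m = 3, a = 4, right = 3
After iteration 5: m = 4, a = 5, right = 2
After iteration 6: m = 5, a = 6, right = 1
After iteration 7: m = 6, a = 7, right = 0
Loop ends.

Final answer: 7, 0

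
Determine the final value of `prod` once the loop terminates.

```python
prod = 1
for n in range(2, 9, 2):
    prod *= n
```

Let's trace through this code step by step.

Initialize: prod = 1
Entering loop: for n in range(2, 9, 2):
After iteration 1: n = 2, prod = 2
After iteration 2: n = 4, prod = 8
After iteration 3: n = 6, prod = 48
After iteration 4: n = 8, prod = 384
Loop ends.

Final answer: 384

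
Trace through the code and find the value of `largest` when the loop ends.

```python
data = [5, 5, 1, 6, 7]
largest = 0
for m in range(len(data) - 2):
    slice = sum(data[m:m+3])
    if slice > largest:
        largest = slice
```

Let's trace through this code step by step.

Initialize: data = [5, 5, 1, 6, 7]
Initialize: largest = 0
Entering loop: for m in range(len(data) - 2):
After iteration 1: m = 0, largest = 11, slice = 11
After iteration 2: m = 1, largest = 12, slice = 12
After iteration 3: m = 2, largest = 14, slice = 14
Loop ends.

Final answer: 14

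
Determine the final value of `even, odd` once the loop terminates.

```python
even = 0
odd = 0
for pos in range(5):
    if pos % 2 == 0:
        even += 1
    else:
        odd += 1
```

Let's trace through this code step by step.

Initialize: even = 0
Initialize: odd = 0
Entering loop: for pos in range(5):
After iteration 1: pos = 0, even = 1, odd = 0
After iteration 2: pos = 1, even = 1, odd = 1
After iteration 3: pos = 2, even = 2, odd = 1
After iteration 4: pos = 3, even = 2, odd = 2
After iteration 5: pos = 4, even = 3, odd = 2
Loop ends.

Final answer: 3, 2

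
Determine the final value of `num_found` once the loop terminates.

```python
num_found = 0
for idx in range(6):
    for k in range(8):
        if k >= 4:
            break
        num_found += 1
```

Let's trace through this code step by step.

Initialize: num_found = 0
Entering loop: for idx in range(6):
After iteration 1: idx = 0, num_found = 4
After iteration 2: idx = 1, num_found = 8
After iteration 3: idx = 2, num_found = 12
After iteration 4: idx = 3, num_found = 16
After iteration 5: idx = 4, num_found = 20
After iteration 6: idx = 5, num_found = 24
Loop ends.

Final answer: 24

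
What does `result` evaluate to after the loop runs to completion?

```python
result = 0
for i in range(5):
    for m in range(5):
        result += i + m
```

Let's trace through this code step by step.

Initialize: result = 0
Entering loop: for i in range(5):
After iteration 1: i = 0, result = 10
After iteration 2: i = 1, result = 25
After iteration 3: i = 2, result = 45
After iteration 4: i = 3, result = 70
After iteration 5: i = 4, result = 100
Loop ends.

Final answer: 100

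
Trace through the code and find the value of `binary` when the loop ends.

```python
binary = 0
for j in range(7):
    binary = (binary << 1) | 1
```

Let's trace through this code step by step.

Initialize: binary = 0
Entering loop: for j in range(7):
After iteration 1: j = 0, binary = 1
After iteration 2: j = 1, binary = 3
After iteration 3: j = 2, binary = 7
After iteration 4: j = 3, binary = 15
After iteration 5: j = 4, binary = 31
After iteration 6: j = 5, binary = 63
After iteration 7: j = 6, binary = 127
Loop ends.

Final answer: 127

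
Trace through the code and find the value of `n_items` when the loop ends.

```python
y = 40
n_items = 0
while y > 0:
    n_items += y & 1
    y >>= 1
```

Let's trace through this code step by step.

Initialize: y = 40
Initialize: n_items = 0
Entering loop: while y > 0:
After iteration 1: y = 20, n_items = 0
After iteration 2: y = 10, n_items = 0
After iteration 3: y = 5, n_items = 0
After iteration 4: y = 2, n_items = 1
After iteration 5: y = 1, n_items = 1
After iteration 6: y = 0, n_items = 2
Loop ends.

Final answer: 2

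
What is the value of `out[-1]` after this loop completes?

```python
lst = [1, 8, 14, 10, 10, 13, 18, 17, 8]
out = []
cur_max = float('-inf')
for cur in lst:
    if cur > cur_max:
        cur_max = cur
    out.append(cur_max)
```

Let's trace through this code step by step.

Initialize: lst = [1, 8, 14, 10, 10, 13, 18, 17, 8]
Initialize: out = []
Initialize: cur_max = -inf
Entering loop: for cur in lst:
After iteration 1: cur = 1, out = [1], cur_max = 1
After iteration 2: cur = 8, out = [1, 8], cur_max = 8
After iteration 3: cur = 14, out = [1, 8, 14], cur_max = 14
After iteration 4: cur = 10, out = [1, 8, 14, 14], cur_max = 14
After iteration 5: cur = 10, out = [1, 8, 14, 14, 14], cur_max = 14
After iteration 6: cur = 13, out = [1, 8, 14, 14, 14, 14], cur_max = 14
After iteration 7: cur = 18, out = [1, 8, 14, 14, 14, 14, 18], cur_max = 18
After iteration 8: cur = 17, out = [1, 8, 14, 14, 14, 14, 18, 18], cur_max = 18
After iteration 9: cur = 8, out = [1, 8, 14, 14, 14, 14, 18, 18, 18], cur_max = 18
Loop ends.
out[-1] = 18

Final answer: 18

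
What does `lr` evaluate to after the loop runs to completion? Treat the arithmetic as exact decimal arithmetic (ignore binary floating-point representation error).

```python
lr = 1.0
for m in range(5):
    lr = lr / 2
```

Let's trace through this code step by step.

Initialize: lr = 1.0
Entering loop: for m in range(5):
After iteration 1: m = 0, lr = 0.5
After iteration 2: m = 1, lr = 0.25
After iteration 3: m = 2, lr = 0.125
After iteration 4: m = 3, lr = 0.0625
After iteration 5: m = 4, lr = 0.03125
Loop ends.

Final answer: 0.03125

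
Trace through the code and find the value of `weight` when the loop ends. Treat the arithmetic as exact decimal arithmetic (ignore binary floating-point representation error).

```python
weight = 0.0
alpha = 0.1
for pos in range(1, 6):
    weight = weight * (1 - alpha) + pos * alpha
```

Let's trace through this code step by step.

Initialize: weight = 0.0
Initialize: alpha = 0.1
Entering loop: for pos in range(1, 6):
After iteration 1: pos = 1, weight = 0.1
After iteration 2: pos = 2, weight = 0.29
After iteration 3: pos = 3, weight = 0.561
After iteration 4: pos = 4, weight = 0.9049
After iteration 5: pos = 5, weight = 1.31441
Loop ends.

Final answer: 1.31441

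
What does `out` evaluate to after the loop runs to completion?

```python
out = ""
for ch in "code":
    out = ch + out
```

Let's trace through this code step by step.

Initialize: out = ''
Entering loop: for ch in "code":
After iteration 1: ch = 'c', out = 'c'
After iteration 2: ch = 'o', out = 'oc'
After iteration 3: ch = 'd', out = 'doc'
After iteration 4: ch = 'e', out = 'edoc'
Loop ends.

Final answer: 'edoc'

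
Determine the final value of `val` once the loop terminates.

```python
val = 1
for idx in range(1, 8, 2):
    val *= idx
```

Let's trace through this code step by step.

Initialize: val = 1
Entering loop: for idx in range(1, 8, 2):
After iteration 1: idx = 1, val = 1
After iteration 2: idx = 3, val = 3
After iteration 3: idx = 5, val = 15
After iteration 4: idx = 7, val = 105
Loop ends.

Final answer: 105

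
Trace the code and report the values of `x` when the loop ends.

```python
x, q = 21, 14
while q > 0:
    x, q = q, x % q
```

Let's trace through this code step by step.

Initialize: x = 21
Initialize: q = 14
Entering loop: while q > 0:
After iteration 1: x = 14, q = 7
After iteration 2: x = 7, q = 0
Loop ends.

Final answer: 7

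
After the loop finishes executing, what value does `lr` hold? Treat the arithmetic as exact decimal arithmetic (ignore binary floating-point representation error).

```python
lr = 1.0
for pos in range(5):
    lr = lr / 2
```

Let's trace through this code step by step.

Initialize: lr = 1.0
Entering loop: for pos in range(5):
After iteration 1: pos = 0, lr = 0.5
After iteration 2: pos = 1, lr = 0.25
After iteration 3: pos = 2, lr = 0.125
After iteration 4: pos = 3, lr = 0.0625
After iteration 5: pos = 4, lr = 0.03125
Loop ends.

Final answer: 0.03125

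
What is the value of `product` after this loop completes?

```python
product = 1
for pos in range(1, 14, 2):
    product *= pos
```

Let's trace through this code step by step.

Initialize: product = 1
Entering loop: for pos in range(1, 14, 2):
After iteration 1: pos = 1, product = 1
After iteration 2: pos = 3, product = 3
After iteration 3: pos = 5, product = 15
After iteration 4: pos = 7, product = 105
After iteration 5: pos = 9, product = 945
After iteration 6: pos = 11, product = 10395
After iteration 7: pos = 13, product = 135135
Loop ends.

Final answer: 135135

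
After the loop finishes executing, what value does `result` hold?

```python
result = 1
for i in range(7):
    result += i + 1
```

Let's trace through this code step by step.

Initialize: result = 1
Entering loop: for i in range(7):
After iteration 1: i = 0, result = 2
After iteration 2: i = 1, result = 4
After iteration 3: i = 2, result = 7
After iteration 4: i = 3, result = 11
After iteration 5: i = 4, result = 16
After iteration 6: i = 5, result = 22
After iteration 7: i = 6, result = 29
Loop ends.

Final answer: 29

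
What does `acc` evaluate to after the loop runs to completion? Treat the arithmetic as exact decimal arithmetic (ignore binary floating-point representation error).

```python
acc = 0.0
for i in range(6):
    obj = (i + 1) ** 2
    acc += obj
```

Let's trace through this code step by step.

Initialize: acc = 0.0
Entering loop: for i in range(6):
After iteration 1: i = 0, acc = 1.0, obj = 1
After iteration 2: i = 1, acc = 5.0, obj = 4
After iteration 3: i = 2, acc = 14.0, obj = 9
After iteration 4: i = 3, acc = 30.0, obj = 16
After iteration 5: i = 4, acc = 55.0, obj = 25
After iteration 6: i = 5, acc = 91.0, obj = 36
Loop ends.

Final answer: 91.0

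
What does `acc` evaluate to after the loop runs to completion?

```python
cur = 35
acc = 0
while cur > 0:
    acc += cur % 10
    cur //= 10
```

Let's trace through this code step by step.

Initialize: cur = 35
Initialize: acc = 0
Entering loop: while cur > 0:
After iteration 1: cur = 3, acc = 5
After iteration 2: cur = 0, acc = 8
Loop ends.

Final answer: 8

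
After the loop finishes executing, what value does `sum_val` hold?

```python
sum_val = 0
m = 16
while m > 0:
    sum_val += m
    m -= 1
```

Let's trace through this code step by step.

Initialize: sum_val = 0
Initialize: m = 16
Entering loop: while m > 0:
After iteration 1: sum_val = 16, m = 15
After iteration 2: sum_val = 31, m = 14
After iteration 3: sum_val = 45, m = 13
After iteration 4: sum_val = 58, m = 12
After iteration 5: sum_val = 70, m = 11
After iteration 6: sum_val = 81, m = 10
After iteration 7: sum_val = 91, m = 9
After iteration 8: sum_val = 100, m = 8
After iteration 9: sum_val = 108, m = 7
After iteration 10: sum_val = 115, m = 6
After iteration 11: sum_val = 121, m = 5
After iteration 12: sum_val = 126, m = 4
After iteration 13: sum_val = 130, m = 3
After iteration 14: sum_val = 133, m = 2
After iteration 15: sum_val = 135, m = 1
After iteration 16: sum_val = 136, m = 0
Loop ends.

Final answer: 136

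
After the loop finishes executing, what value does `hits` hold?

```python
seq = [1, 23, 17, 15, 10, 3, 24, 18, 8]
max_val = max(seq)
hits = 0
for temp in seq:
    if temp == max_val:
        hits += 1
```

Let's trace through this code step by step.

Initialize: seq = [1, 23, 17, 15, 10, 3, 24, 18, 8]
Initialize: max_val = 24
Initialize: hits = 0
Entering loop: for temp in seq:
After iteration 1: temp = 1, hits = 0
After iteration 2: temp = 23, hits = 0
After iteration 3: temp = 17, hits = 0
After iteration 4: temp = 15, hits = 0
After iteration 5: temp = 10, hits = 0
After iteration 6: temp = 3, hits = 0
After iteration 7: temp = 24, hits = 1
After iteration 8: temp = 18, hits = 1
After iteration 9: temp = 8, hits = 1
Loop ends.

Final answer: 1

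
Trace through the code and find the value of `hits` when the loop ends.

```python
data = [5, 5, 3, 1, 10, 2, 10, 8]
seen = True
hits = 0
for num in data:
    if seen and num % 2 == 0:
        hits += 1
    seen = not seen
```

Let's trace through this code step by step.

Initialize: data = [5, 5, 3, 1, 10, 2, 10, 8]
Initialize: seen = True
Initialize: hits = 0
Entering loop: for num in data:
After iteration 1: num = 5, seen = False, hits = 0
After iteration 2: num = 5, seen = True, hits = 0
After iteration 3: num = 3, seen = False, hits = 0
After iteration 4: num = 1, seen = True, hits = 0
After iteration 5: num = 10, seen = False, hits = 1
After iteration 6: num = 2, seen = True, hits = 1
After iteration 7: num = 10, seen = False, hits = 2
After iteration 8: num = 8, seen = True, hits = 2
Loop ends.

Final answer: 2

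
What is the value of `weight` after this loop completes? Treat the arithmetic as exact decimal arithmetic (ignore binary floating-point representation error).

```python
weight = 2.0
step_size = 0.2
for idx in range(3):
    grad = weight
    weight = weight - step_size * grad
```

Let's trace through this code step by step.

Initialize: weight = 2.0
Initialize: step_size = 0.2
Entering loop: for idx in range(3):
After iteration 1: idx = 0, weight = 1.6, grad = 2.0
After iteration 2: idx = 1, weight = 1.28, grad = 1.6
After iteration 3: idx = 2, weight = 1.024, grad = 1.28
Loop ends.

Final answer: 1.024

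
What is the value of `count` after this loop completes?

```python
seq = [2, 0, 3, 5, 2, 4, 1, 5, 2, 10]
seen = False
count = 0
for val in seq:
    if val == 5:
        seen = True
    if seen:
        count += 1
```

Let's trace through this code step by step.

Initialize: seq = [2, 0, 3, 5, 2, 4, 1, 5, 2, 10]
Initialize: seen = False
Initialize: count = 0
Entering loop: for val in seq:
After iteration 1: val = 2, seen = False, count = 0
After iteration 2: val = 0, seen = False, count = 0
After iteration 3: val = 3, seen = False, count = 0
After iteration 4: val = 5, seen = True, count = 1
After iteration 5: val = 2, seen = True, count = 2
After iteration 6: val = 4, seen = True, count = 3
After iteration 7: val = 1, seen = True, count = 4
After iteration 8: val = 5, seen = True, count = 5
After iteration 9: val = 2, seen = True, count = 6
After iteration 10: val = 10, seen = True, count = 7
Loop ends.

Final answer: 7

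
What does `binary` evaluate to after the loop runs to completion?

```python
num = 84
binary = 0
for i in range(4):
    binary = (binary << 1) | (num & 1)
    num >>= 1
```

Let's trace through this code step by step.

Initialize: num = 84
Initialize: binary = 0
Entering loop: for i in range(4):
After iteration 1: i = 0, num = 42, binary = 0
After iteration 2: i = 1, num = 21, binary = 0
After iteration 3: i = 2, num = 10, binary = 1
After iteration 4: i = 3, num = 5, binary = 2
Loop ends.

Final answer: 2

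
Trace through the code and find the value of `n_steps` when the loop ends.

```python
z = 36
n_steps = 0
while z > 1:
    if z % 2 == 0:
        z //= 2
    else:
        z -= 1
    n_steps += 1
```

Let's trace through this code step by step.

Initialize: z = 36
Initialize: n_steps = 0
Entering loop: while z > 1:
After iteration 1: z = 18, n_steps = 1
After iteration 2: z = 9, n_steps = 2
After iteration 3: z = 8, n_steps = 3
After iteration 4: z = 4, n_steps = 4
After iteration 5: z = 2, n_steps = 5
After iteration 6: z = 1, n_steps = 6
Loop ends.

Final answer: 6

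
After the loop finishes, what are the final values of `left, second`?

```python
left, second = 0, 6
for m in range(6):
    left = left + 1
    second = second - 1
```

Let's trace through this code step by step.

Initialize: left = 0
Initialize: second = 6
Entering loop: for m in range(6):
After iteration 1: m = 0, left = 1, second = 5
After iteration 2: m = 1, left = 2, second = 4
After iteration 3: m = 2, left = 3, second = 3
After iteration 4: m = 3, left = 4, second = 2
After iteration 5: m = 4, left = 5, second = 1
After iteration 6: m = 5, left = 6, second = 0
Loop ends.

Final answer: 6, 0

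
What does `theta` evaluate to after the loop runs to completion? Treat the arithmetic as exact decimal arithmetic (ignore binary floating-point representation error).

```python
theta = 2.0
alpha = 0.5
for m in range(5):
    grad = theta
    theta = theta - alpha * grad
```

Let's trace through this code step by step.

Initialize: theta = 2.0
Initialize: alpha = 0.5
Entering loop: for m in range(5):
After iteration 1: m = 0, theta = 1.0, grad = 2.0
After iteration 2: m = 1, theta = 0.5, grad = 1.0
After iteration 3: m = 2, theta = 0.25, grad = 0.5
After iteration 4: m = 3, theta = 0.125, grad = 0.25
After iteration 5: m = 4, theta = 0.0625, grad = 0.125
Loop ends.

Final answer: 0.0625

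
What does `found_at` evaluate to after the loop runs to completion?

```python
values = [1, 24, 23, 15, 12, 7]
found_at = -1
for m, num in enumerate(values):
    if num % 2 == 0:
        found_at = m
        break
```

Let's trace through this code step by step.

Initialize: values = [1, 24, 23, 15, 12, 7]
Initialize: found_at = -1
Entering loop: for m, num in enumerate(values):
After iteration 1: m = 0, num = 1, found_at = -1
After iteration 2: m = 1, num = 24, found_at = 1
Loop ends.

Final answer: 1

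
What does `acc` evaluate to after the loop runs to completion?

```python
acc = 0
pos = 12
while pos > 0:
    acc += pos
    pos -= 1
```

Let's trace through this code step by step.

Initialize: acc = 0
Initialize: pos = 12
Entering loop: while pos > 0:
After iteration 1: acc = 12, pos = 11
After iteration 2: acc = 23, pos = 10
After iteration 3: acc = 33, pos = 9
After iteration 4: acc = 42, pos = 8
After iteration 5: acc = 50, pos = 7
After iteration 6: acc = 57, pos = 6
After iteration 7: acc = 63, pos = 5
After iteration 8: acc = 68, pos = 4
After iteration 9: acc = 72, pos = 3
After iteration 10: acc = 75, pos = 2
After iteration 11: acc = 77, pos = 1
After iteration 12: acc = 78, pos = 0
Loop ends.

Final answer: 78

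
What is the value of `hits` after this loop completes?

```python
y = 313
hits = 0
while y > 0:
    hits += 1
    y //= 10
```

Let's trace through this code step by step.

Initialize: y = 313
Initialize: hits = 0
Entering loop: while y > 0:
After iteration 1: y = 31, hits = 1
After iteration 2: y = 3, hits = 2
After iteration 3: y = 0, hits = 3
Loop ends.

Final answer: 3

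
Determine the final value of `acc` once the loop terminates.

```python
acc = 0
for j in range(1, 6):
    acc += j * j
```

Let's trace through this code step by step.

Initialize: acc = 0
Entering loop: for j in range(1, 6):
After iteration 1: j = 1, acc = 1
After iteration 2: j = 2, acc = 5
After iteration 3: j = 3, acc = 14
After iteration 4: j = 4, acc = 30
After iteration 5: j = 5, acc = 55
Loop ends.

Final answer: 55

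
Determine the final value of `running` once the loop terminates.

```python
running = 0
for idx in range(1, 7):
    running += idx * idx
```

Let's trace through this code step by step.

Initialize: running = 0
Entering loop: for idx in range(1, 7):
After iteration 1: idx = 1, running = 1
After iteration 2: idx = 2, running = 5
After iteration 3: idx = 3, running = 14
After iteration 4: idx = 4, running = 30
After iteration 5: idx = 5, running = 55
After iteration 6: idx = 6, running = 91
Loop ends.

Final answer: 91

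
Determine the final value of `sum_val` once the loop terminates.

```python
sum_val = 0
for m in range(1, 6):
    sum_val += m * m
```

Let's trace through this code step by step.

Initialize: sum_val = 0
Entering loop: for m in range(1, 6):
After iteration 1: m = 1, sum_val = 1
After iteration 2: m = 2, sum_val = 5
After iteration 3: m = 3, sum_val = 14
After iteration 4: m = 4, sum_val = 30
After iteration 5: m = 5, sum_val = 55
Loop ends.

Final answer: 55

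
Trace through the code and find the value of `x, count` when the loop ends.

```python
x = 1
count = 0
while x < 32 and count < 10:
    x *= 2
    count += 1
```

Let's trace through this code step by step.

Initialize: x = 1
Initialize: count = 0
Entering loop: while x < 32 and count < 10:
After iteration 1: x = 2, count = 1
After iteration 2: x = 4, count = 2
After iteration 3: x = 8, count = 3
After iteration 4: x = 16, count = 4
After iteration 5: x = 32, count = 5
Loop ends.

Final answer: 32, 5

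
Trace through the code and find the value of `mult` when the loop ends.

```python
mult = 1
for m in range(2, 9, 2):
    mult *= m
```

Let's trace through this code step by step.

Initialize: mult = 1
Entering loop: for m in range(2, 9, 2):
After iteration 1: m = 2, mult = 2
After iteration 2: m = 4, mult = 8
After iteration 3: m = 6, mult = 48
After iteration 4: m = 8, mult = 384
Loop ends.

Final answer: 384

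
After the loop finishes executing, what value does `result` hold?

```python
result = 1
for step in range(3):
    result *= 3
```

Let's trace through this code step by step.

Initialize: result = 1
Entering loop: for step in range(3):
After iteration 1: step = 0, result = 3
After iteration 2: step = 1, result = 9
After iteration 3: step = 2, result = 27
Loop ends.

Final answer: 27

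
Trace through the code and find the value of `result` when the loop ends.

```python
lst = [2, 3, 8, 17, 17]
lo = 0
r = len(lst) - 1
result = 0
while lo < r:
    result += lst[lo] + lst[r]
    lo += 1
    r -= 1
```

Let's trace through this code step by step.

Initialize: lst = [2, 3, 8, 17, 17]
Initialize: lo = 0
Initialize: r = 4
Initialize: result = 0
Entering loop: while lo < r:
After iteration 1: lo = 1, r = 3, result = 19
After iteration 2: lo = 2, r = 2, result = 39
Loop ends.

Final answer: 39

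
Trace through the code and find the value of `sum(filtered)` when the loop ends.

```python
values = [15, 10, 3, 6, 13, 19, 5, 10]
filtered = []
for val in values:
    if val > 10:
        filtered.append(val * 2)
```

Let's trace through this code step by step.

Initialize: values = [15, 10, 3, 6, 13, 19, 5, 10]
Initialize: filtered = []
Entering loop: for val in values:
After iteration 1: val = 15, filtered = [30]
After iteration 2: val = 10, filtered = [30]
After iteration 3: val = 3, filtered = [30]
After iteration 4: val = 6, filtered = [30]
After iteration 5: val = 13, filtered = [30, 26]
After iteration 6: val = 19, filtered = [30, 26, 38]
After iteration 7: val = 5, filtered = [30, 26, 38]
After iteration 8: val = 10, filtered = [30, 26, 38]
Loop ends.
sum(filtered) = 94

Final answer: 94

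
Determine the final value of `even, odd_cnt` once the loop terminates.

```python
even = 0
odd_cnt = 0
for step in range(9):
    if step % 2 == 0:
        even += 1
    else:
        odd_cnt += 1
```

Let's trace through this code step by step.

Initialize: even = 0
Initialize: odd_cnt = 0
Entering loop: for step in range(9):
After iteration 1: step = 0, even = 1, odd_cnt = 0
After iteration 2: step = 1, even = 1, odd_cnt = 1
After iteration 3: step = 2, even = 2, odd_cnt = 1
After iteration 4: step = 3, even = 2, odd_cnt = 2
After iteration 5: step = 4, even = 3, odd_cnt = 2
After iteration 6: step = 5, even = 3, odd_cnt = 3
After iteration 7: step = 6, even = 4, odd_cnt = 3
After iteration 8: step = 7, even = 4, odd_cnt = 4
After iteration 9: step = 8, even = 5, odd_cnt = 4
Loop ends.

Final answer: 5, 4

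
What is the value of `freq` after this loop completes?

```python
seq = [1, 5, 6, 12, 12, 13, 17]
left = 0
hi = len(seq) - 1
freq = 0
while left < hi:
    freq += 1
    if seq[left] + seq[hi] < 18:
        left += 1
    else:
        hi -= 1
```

Let's trace through this code step by step.

Initialize: seq = [1, 5, 6, 12, 12, 13, 17]
Initialize: left = 0
Initialize: hi = 6
Initialize: freq = 0
Entering loop: while left < hi:
After iteration 1: left = 0, hi = 5, freq = 1
After iteration 2: left = 1, hi = 5, freq = 2
After iteration 3: left = 1, hi = 4, freq = 3
After iteration 4: left = 2, hi = 4, freq = 4
After iteration 5: left = 2, hi = 3, freq = 5
After iteration 6: left = 2, hi = 2, freq = 6
Loop ends.

Final answer: 6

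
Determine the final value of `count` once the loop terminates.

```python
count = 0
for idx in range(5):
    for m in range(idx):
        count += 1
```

Let's trace through this code step by step.

Initialize: count = 0
Entering loop: for idx in range(5):
After iteration 1: idx = 0, count = 0
After iteration 2: idx = 1, count = 1, m = 0
After iteration 3: idx = 2, count = 3, m = 1
After iteration 4: idx = 3, count = 6, m = 2
After iteration 5: idx = 4, count = 10, m = 3
Loop ends.

Final answer: 10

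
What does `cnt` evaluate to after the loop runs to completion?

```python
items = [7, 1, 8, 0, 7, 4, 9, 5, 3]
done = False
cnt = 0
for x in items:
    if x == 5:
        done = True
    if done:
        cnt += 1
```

Let's trace through this code step by step.

Initialize: items = [7, 1, 8, 0, 7, 4, 9, 5, 3]
Initialize: done = False
Initialize: cnt = 0
Entering loop: for x in items:
After iteration 1: x = 7, done = False, cnt = 0
After iteration 2: x = 1, done = False, cnt = 0
After iteration 3: x = 8, done = False, cnt = 0
After iteration 4: x = 0, done = False, cnt = 0
After iteration 5: x = 7, done = False, cnt = 0
After iteration 6: x = 4, done = False, cnt = 0
After iteration 7: x = 9, done = False, cnt = 0
After iteration 8: x = 5, done = True, cnt = 1
After iteration 9: x = 3, done = True, cnt = 2
Loop ends.

Final answer: 2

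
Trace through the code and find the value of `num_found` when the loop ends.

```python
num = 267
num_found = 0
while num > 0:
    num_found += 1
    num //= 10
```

Let's trace through this code step by step.

Initialize: num = 267
Initialize: num_found = 0
Entering loop: while num > 0:
After iteration 1: num = 26, num_found = 1
After iteration 2: num = 2, num_found = 2
After iteration 3: num = 0, num_found = 3
Loop ends.

Final answer: 3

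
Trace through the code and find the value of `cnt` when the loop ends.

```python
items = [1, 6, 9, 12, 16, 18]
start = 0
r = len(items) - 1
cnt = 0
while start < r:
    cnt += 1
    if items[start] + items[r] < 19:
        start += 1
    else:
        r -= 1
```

Let's trace through this code step by step.

Initialize: items = [1, 6, 9, 12, 16, 18]
Initialize: start = 0
Initialize: r = 5
Initialize: cnt = 0
Entering loop: while start < r:
After iteration 1: start = 0, r = 4, cnt = 1
After iteration 2: start = 1, r = 4, cnt = 2
After iteration 3: start = 1, r = 3, cnt = 3
After iteration 4: start = 2, r = 3, cnt = 4
After iteration 5: start = 2, r = 2, cnt = 5
Loop ends.

Final answer: 5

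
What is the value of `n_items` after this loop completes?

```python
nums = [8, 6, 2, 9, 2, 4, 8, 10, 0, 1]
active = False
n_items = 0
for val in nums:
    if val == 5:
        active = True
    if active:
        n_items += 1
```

Let's trace through this code step by step.

Initialize: nums = [8, 6, 2, 9, 2, 4, 8, 10, 0, 1]
Initialize: active = False
Initialize: n_items = 0
Entering loop: for val in nums:
After iteration 1: val = 8, n_items = 0
After iteration 2: val = 6, n_items = 0
After iteration 3: val = 2, n_items = 0
After iteration 4: val = 9, n_items = 0
After iteration 5: val = 2, n_items = 0
After iteration 6: val = 4, n_items = 0
After iteration 7: val = 8, n_items = 0
After iteration 8: val = 10, n_items = 0
After iteration 9: val = 0, n_items = 0
After iteration 10: val = 1, n_items = 0
Loop ends.

Final answer: 0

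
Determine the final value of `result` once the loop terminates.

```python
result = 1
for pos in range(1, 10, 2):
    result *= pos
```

Let's trace through this code step by step.

Initialize: result = 1
Entering loop: for pos in range(1, 10, 2):
After iteration 1: pos = 1, result = 1
After iteration 2: pos = 3, result = 3
After iteration 3: pos = 5, result = 15
After iteration 4: pos = 7, result = 105
After iteration 5: pos = 9, result = 945
Loop ends.

Final answer: 945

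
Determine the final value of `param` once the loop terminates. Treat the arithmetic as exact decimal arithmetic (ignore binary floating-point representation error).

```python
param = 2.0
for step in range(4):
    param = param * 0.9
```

Let's trace through this code step by step.

Initialize: param = 2.0
Entering loop: for step in range(4):
After iteration 1: step = 0, param = 1.8
After iteration 2: step = 1, param = 1.62
After iteration 3: step = 2, param = 1.458
After iteration 4: step = 3, param = 1.3122
Loop ends.

Final answer: 1.3122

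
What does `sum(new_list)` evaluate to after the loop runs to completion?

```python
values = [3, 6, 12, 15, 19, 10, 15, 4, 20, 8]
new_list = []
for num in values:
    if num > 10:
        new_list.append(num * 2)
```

Let's trace through this code step by step.

Initialize: values = [3, 6, 12, 15, 19, 10, 15, 4, 20, 8]
Initialize: new_list = []
Entering loop: for num in values:
After iteration 1: num = 3, new_list = []
After iteration 2: num = 6, new_list = []
After iteration 3: num = 12, new_list = [24]
After iteration 4: num = 15, new_list = [24, 30]
After iteration 5: num = 19, new_list = [24, 30, 38]
After iteration 6: num = 10, new_list = [24, 30, 38]
After iteration 7: num = 15, new_list = [24, 30, 38, 30]
After iteration 8: num = 4, new_list = [24, 30, 38, 30]
After iteration 9: num = 20, new_list = [24, 30, 38, 30, 40]
After iteration 10: num = 8, new_list = [24, 30, 38, 30, 40]
Loop ends.
sum(new_list) = 162

Final answer: 162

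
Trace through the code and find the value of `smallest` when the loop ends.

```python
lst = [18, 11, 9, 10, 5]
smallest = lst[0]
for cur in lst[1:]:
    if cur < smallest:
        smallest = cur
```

Let's trace through this code step by step.

Initialize: lst = [18, 11, 9, 10, 5]
Initialize: smallest = 18
Entering loop: for cur in lst[1:]:
After iteration 1: cur = 11, smallest = 11
After iteration 2: cur = 9, smallest = 9
After iteration 3: cur = 10, smallest = 9
After iteration 4: cur = 5, smallest = 5
Loop ends.

Final answer: 5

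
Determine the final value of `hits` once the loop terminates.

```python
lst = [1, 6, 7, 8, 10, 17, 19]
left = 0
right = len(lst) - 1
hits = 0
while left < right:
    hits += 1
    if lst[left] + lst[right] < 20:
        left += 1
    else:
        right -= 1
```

Let's trace through this code step by step.

Initialize: lst = [1, 6, 7, 8, 10, 17, 19]
Initialize: left = 0
Initialize: right = 6
Initialize: hits = 0
Entering loop: while left < right:
After iteration 1: left = 0, right = 5, hits = 1
After iteration 2: left = 1, right = 5, hits = 2
After iteration 3: left = 1, right = 4, hits = 3
After iteration 4: left = 2, right = 4, hits = 4
After iteration 5: left = 3, right = 4, hits = 5
After iteration 6: left = 4, right = 4, hits = 6
Loop ends.

Final answer: 6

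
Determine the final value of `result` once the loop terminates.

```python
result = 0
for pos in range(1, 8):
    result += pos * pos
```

Let's trace through this code step by step.

Initialize: result = 0
Entering loop: for pos in range(1, 8):
After iteration 1: pos = 1, result = 1
After iteration 2: pos = 2, result = 5
After iteration 3: pos = 3, result = 14
After iteration 4: pos = 4, result = 30
After iteration 5: pos = 5, result = 55
After iteration 6: pos = 6, result = 91
After iteration 7: pos = 7, result = 140
Loop ends.

Final answer: 140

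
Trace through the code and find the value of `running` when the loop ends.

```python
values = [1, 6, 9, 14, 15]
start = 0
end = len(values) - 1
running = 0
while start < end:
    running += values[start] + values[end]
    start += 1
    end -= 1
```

Let's trace through this code step by step.

Initialize: values = [1, 6, 9, 14, 15]
Initialize: start = 0
Initialize: end = 4
Initialize: running = 0
Entering loop: while start < end:
After iteration 1: start = 1, end = 3, running = 16
After iteration 2: start = 2, end = 2, running = 36
Loop ends.

Final answer: 36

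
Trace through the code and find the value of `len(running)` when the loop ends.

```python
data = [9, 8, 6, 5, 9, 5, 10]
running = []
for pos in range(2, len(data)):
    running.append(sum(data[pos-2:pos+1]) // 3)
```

Let's trace through this code step by step.

Initialize: data = [9, 8, 6, 5, 9, 5, 10]
Initialize: running = []
Entering loop: for pos in range(2, len(data)):
After iteration 1: pos = 2, running = [7]
After iteration 2: pos = 3, running = [7, 6]
After iteration 3: pos = 4, running = [7, 6, 6]
After iteration 4: pos = 5, running = [7, 6, 6, 6]
After iteration 5: pos = 6, running = [7, 6, 6, 6, 8]
Loop ends.
len(running) = 5

Final answer: 5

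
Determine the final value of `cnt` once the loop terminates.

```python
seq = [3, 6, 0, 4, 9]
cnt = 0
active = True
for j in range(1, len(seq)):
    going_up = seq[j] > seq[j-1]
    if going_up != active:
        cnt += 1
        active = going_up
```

Let's trace through this code step by step.

Initialize: seq = [3, 6, 0, 4, 9]
Initialize: cnt = 0
Initialize: active = True
Entering loop: for j in range(1, len(seq)):
After iteration 1: j = 1, cnt = 0, active = True, going_up = True
After iteration 2: j = 2, cnt = 1, active = False, going_up = False
After iteration 3: j = 3, cnt = 2, active = True, going_up = True
After iteration 4: j = 4, cnt = 2, active = True, going_up = True
Loop ends.

Final answer: 2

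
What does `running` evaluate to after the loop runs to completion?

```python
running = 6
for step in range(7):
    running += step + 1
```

Let's trace through this code step by step.

Initialize: running = 6
Entering loop: for step in range(7):
After iteration 1: step = 0, running = 7
After iteration 2: step = 1, running = 9
After iteration 3: step = 2, running = 12
After iteration 4: step = 3, running = 16
After iteration 5: step = 4, running = 21
After iteration 6: step = 5, running = 27
After iteration 7: step = 6, running = 34
Loop ends.

Final answer: 34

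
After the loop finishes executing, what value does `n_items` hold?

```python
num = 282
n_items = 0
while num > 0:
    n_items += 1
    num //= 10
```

Let's trace through this code step by step.

Initialize: num = 282
Initialize: n_items = 0
Entering loop: while num > 0:
After iteration 1: num = 28, n_items = 1
After iteration 2: num = 2, n_items = 2
After iteration 3: num = 0, n_items = 3
Loop ends.

Final answer: 3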